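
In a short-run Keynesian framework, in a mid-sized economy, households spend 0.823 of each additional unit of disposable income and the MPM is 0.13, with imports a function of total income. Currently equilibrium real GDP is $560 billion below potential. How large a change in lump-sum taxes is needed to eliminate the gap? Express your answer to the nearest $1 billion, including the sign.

Spending multiplier = 1/(1 − c + m) = 1/(1 − 0.823 + 0.13) = 1/0.307 ≈ 3.257.
Tax multiplier = −c·k = −0.823/0.307 ≈ −2.681. Need ΔY = +$560 billion, so ΔT = ΔY/(−c·k) = −(+$560 billion) × 0.307 / 0.823 ≈ −$209 billion.
The government should cut lump-sum taxes by $209 billion.

−$209 billion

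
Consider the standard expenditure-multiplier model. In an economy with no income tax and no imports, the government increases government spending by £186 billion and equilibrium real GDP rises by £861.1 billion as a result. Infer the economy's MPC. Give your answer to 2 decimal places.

0.78

Implied spending multiplier k = ΔY/ΔG = 861.1/186 ≈ 4.6296.
Since k = 1/(1 − MPC), MPC = 1 − 1/k = 1 − ΔG/ΔY = 1 − 186/861.1 ≈ 0.78.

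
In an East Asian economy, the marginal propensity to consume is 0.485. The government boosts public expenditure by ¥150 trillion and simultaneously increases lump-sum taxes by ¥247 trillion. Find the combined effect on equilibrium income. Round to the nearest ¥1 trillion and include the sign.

Expenditure multiplier = 1/(1 − MPC) = 1/(1 − 0.485) = 1/0.515 ≈ 1.942.
ΔG contributes k·ΔG = (+¥150 trillion) / 0.515 ≈ +¥291.3 trillion.
ΔT of +¥247 trillion changes first-round spending by −c·ΔT = −¥119.795 trillion, contributing k·(−c·ΔT) = (−¥119.795 trillion) / 0.515 ≈ −¥232.6 trillion.
Net ΔY = k(ΔG − c·ΔT) = (+¥30.205 trillion) / 0.515 ≈ +¥59 trillion.

+¥59 trillion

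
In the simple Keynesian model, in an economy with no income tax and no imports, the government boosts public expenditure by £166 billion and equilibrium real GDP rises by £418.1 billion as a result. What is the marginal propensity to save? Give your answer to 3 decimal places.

Implied spending multiplier k = ΔY/ΔG = 418.1/166 ≈ 2.5187.
Since k = 1/(1 − MPC), MPC = 1 − 1/k = 1 − ΔG/ΔY = 1 − 166/418.1 ≈ 0.603.
MPS = 1 − MPC = 0.397.

0.397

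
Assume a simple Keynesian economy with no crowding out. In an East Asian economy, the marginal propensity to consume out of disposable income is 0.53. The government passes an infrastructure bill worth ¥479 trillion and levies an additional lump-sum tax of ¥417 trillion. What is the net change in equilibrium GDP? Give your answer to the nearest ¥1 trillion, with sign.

+¥549 trillion

Expenditure multiplier = 1/(1 − MPC) = 1/(1 − 0.53) = 1/0.47 ≈ 2.128.
ΔG contributes k·ΔG = (+¥479 trillion) / 0.47 ≈ +¥1,019.1 trillion.
ΔT of +¥417 trillion changes first-round spending by −c·ΔT = −¥221.01 trillion, contributing k·(−c·ΔT) = (−¥221.01 trillion) / 0.47 ≈ −¥470.2 trillion.
Net ΔY = k(ΔG − c·ΔT) = (+¥257.99 trillion) / 0.47 ≈ +¥549 trillion.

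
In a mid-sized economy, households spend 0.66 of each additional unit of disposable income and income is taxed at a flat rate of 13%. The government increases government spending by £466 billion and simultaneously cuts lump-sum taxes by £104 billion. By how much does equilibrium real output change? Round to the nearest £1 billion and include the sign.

+£1,256 billion

Expenditure multiplier = 1/(1 − c(1−t)) = 1/(1 − 0.66×0.87) = 1/0.4258 ≈ 2.349.
ΔG contributes k·ΔG = (+£466 billion) / 0.4258 ≈ +£1,094.4 billion.
ΔT of −£104 billion changes first-round spending by −c·ΔT = +£68.64 billion, contributing k·(−c·ΔT) = (+£68.64 billion) / 0.4258 ≈ +£161.2 billion.
Net ΔY = k(ΔG − c·ΔT) = (+£534.64 billion) / 0.4258 ≈ +£1,256 billion.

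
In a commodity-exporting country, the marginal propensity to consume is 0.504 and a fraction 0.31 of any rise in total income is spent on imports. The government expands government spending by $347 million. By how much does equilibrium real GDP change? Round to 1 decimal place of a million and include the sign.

+$430.5 million

Government-spending multiplier = 1/(1 − c + m) = 1/(1 − 0.504 + 0.31) = 1/0.806 ≈ 1.241.
ΔY = k × ΔG = (+$347 million) / 0.806 ≈ +$430.5 million.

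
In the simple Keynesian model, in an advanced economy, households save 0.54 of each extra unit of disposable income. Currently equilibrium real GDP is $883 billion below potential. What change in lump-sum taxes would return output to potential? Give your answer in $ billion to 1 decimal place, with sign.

MPC = 1 − MPS = 1 − 0.54 = 0.46.
Spending multiplier = 1/(1 − MPC) = 1/(1 − 0.46) = 1/0.54 ≈ 1.852.
Tax multiplier = −c·k = −0.46/0.54 ≈ −0.852. Need ΔY = +$883 billion, so ΔT = ΔY/(−c·k) = −(+$883 billion) × 0.54 / 0.46 ≈ −$1,036.6 billion.
The government should cut lump-sum taxes by $1,036.6 billion.

−$1,036.6 billion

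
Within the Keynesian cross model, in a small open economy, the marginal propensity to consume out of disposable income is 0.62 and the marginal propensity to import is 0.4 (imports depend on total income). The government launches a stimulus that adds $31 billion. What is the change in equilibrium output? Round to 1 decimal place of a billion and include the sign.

Government-spending multiplier = 1/(1 − c + m) = 1/(1 − 0.62 + 0.4) = 1/0.78 ≈ 1.282.
ΔY = k × ΔG = (+$31 billion) / 0.78 ≈ +$39.7 billion.

+$39.7 billion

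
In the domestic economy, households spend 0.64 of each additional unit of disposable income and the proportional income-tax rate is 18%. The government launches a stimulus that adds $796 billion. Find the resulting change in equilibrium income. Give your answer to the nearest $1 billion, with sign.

Spending multiplier = 1/(1 − c(1−t)) = 1/(1 − 0.64×0.82) = 1/0.4752 ≈ 2.104.
ΔY = k × ΔG = (+$796 billion) / 0.4752 ≈ +$1,675 billion.

+$1,675 billion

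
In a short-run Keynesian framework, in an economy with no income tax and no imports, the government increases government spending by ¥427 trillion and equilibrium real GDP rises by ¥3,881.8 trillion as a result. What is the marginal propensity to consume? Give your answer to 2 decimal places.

0.89

Implied spending multiplier k = ΔY/ΔG = 3,881.8/427 ≈ 9.0909.
Since k = 1/(1 − MPC), MPC = 1 − 1/k = 1 − ΔG/ΔY = 1 − 427/3,881.8 ≈ 0.89.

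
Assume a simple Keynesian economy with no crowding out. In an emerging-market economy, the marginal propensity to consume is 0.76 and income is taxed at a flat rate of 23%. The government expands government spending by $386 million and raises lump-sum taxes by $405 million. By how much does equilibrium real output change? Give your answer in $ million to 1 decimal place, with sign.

+$188.5 million

Expenditure multiplier = 1/(1 − c(1−t)) = 1/(1 − 0.76×0.77) = 1/0.4148 ≈ 2.411.
ΔG contributes k·ΔG = (+$386 million) / 0.4148 ≈ +$930.6 million.
ΔT of +$405 million changes first-round spending by −c·ΔT = −$307.8 million, contributing k·(−c·ΔT) = (−$307.8 million) / 0.4148 ≈ −$742 million.
Net ΔY = k(ΔG − c·ΔT) = (+$78.2 million) / 0.4148 ≈ +$188.5 million.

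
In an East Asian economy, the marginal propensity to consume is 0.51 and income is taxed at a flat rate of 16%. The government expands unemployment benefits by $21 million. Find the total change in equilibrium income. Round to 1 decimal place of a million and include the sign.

+$18.7 million

The transfer change shifts disposable income by +$21 million, so first-round consumption changes by c·ΔTR = 0.51 × (+$21 million) = +$10.71 million.
Expenditure multiplier = 1/(1 − c(1−t)) = 1/(1 − 0.51×0.84) = 1/0.5716 ≈ 1.749.
The transfer multiplier is c × k ≈ 0.892, so ΔY = k × (c·ΔTR) = (+$10.71 million) / 0.5716 ≈ +$18.7 million.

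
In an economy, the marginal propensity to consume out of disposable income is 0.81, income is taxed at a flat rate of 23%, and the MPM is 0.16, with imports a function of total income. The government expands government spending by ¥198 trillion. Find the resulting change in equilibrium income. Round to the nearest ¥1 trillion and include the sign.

+¥369 trillion

Spending multiplier = 1/(1 − c(1−t) + m) = 1/(1 − 0.81×0.77 + 0.16) = 1/0.5363 ≈ 1.865.
ΔY = k × ΔG = (+¥198 trillion) / 0.5363 ≈ +¥369 trillion.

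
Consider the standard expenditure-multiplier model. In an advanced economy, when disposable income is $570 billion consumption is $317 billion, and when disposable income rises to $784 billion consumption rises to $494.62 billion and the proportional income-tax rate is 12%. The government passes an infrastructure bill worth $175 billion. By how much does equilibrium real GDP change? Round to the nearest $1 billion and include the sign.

+$649 billion

MPC = ΔC/ΔYd = (494.62 − 317)/(784 − 570) = 177.62/214 = 0.83.
Government-spending multiplier = 1/(1 − c(1−t)) = 1/(1 − 0.83×0.88) = 1/0.2696 ≈ 3.709.
ΔY = k × ΔG = (+$175 billion) / 0.2696 ≈ +$649 billion.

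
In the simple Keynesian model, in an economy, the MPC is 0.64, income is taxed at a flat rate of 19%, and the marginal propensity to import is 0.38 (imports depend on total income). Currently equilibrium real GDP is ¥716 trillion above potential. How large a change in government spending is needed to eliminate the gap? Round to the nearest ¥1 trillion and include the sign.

−¥617 trillion

Spending multiplier = 1/(1 − c(1−t) + m) = 1/(1 − 0.64×0.81 + 0.38) = 1/0.8616 ≈ 1.161.
Need ΔY = −¥716 trillion, so ΔG = ΔY/k = (−¥716 trillion) × 0.8616 ≈ −¥617 trillion.
The government should cut government spending by ¥617 trillion.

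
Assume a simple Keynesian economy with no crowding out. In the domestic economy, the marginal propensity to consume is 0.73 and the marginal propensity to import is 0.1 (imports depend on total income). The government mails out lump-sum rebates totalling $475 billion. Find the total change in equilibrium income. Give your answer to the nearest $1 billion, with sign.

+$937 billion

A lump-sum tax change of −$475 billion shifts disposable income by +$475 billion; first-round consumption changes by −c × ΔT = −0.73 × (−$475 billion) = +$346.75 billion.
Expenditure multiplier = 1/(1 − c + m) = 1/(1 − 0.73 + 0.1) = 1/0.37 ≈ 2.703.
The tax multiplier is −c × k ≈ −1.973, so ΔY = k × (−c·ΔT) = (+$346.75 billion) / 0.37 ≈ +$937 billion.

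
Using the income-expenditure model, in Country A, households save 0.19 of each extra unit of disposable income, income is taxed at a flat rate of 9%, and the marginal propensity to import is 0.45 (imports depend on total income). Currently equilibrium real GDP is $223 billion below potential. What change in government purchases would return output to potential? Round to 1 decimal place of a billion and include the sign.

+$159.0 billion

MPC = 1 − MPS = 1 − 0.19 = 0.81.
Spending multiplier = 1/(1 − c(1−t) + m) = 1/(1 − 0.81×0.91 + 0.45) = 1/0.7129 ≈ 1.403.
Need ΔY = +$223 billion, so ΔG = ΔY/k = (+$223 billion) × 0.7129 ≈ +$159 billion.
The government should increase government purchases by $159 billion.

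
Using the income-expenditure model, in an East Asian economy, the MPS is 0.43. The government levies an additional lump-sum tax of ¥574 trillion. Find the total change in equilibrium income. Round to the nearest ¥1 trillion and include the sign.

MPC = 1 − MPS = 1 − 0.43 = 0.57.
A lump-sum tax change of +¥574 trillion shifts disposable income by −¥574 trillion; first-round consumption changes by −c × ΔT = −0.57 × (+¥574 trillion) = −¥327.18 trillion.
Expenditure multiplier = 1/(1 − MPC) = 1/(1 − 0.57) = 1/0.43 ≈ 2.326.
The tax multiplier is −c × k ≈ −1.326, so ΔY = k × (−c·ΔT) = (−¥327.18 trillion) / 0.43 ≈ −¥761 trillion.

−¥761 trillion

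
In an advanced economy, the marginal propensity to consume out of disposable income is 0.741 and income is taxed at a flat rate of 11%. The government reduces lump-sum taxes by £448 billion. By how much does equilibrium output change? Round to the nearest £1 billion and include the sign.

A lump-sum tax change of −£448 billion shifts disposable income by +£448 billion; first-round consumption changes by −c × ΔT = −0.741 × (−£448 billion) = +£331.968 billion.
Expenditure multiplier = 1/(1 − c(1−t)) = 1/(1 − 0.741×0.89) = 1/0.34051 ≈ 2.937.
The tax multiplier is −c × k ≈ −2.176, so ΔY = k × (−c·ΔT) = (+£331.968 billion) / 0.34051 ≈ +£975 billion.

+£975 billion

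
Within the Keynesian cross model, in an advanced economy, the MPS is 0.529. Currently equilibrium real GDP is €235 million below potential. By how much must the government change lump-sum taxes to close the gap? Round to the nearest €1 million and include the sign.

MPC = 1 − MPS = 1 − 0.529 = 0.471.
Spending multiplier = 1/(1 − MPC) = 1/(1 − 0.471) = 1/0.529 ≈ 1.89.
Tax multiplier = −c·k = −0.471/0.529 ≈ −0.89. Need ΔY = +€235 million, so ΔT = ΔY/(−c·k) = −(+€235 million) × 0.529 / 0.471 ≈ −€264 million.
The government should cut lump-sum taxes by €264 million.

−€264 million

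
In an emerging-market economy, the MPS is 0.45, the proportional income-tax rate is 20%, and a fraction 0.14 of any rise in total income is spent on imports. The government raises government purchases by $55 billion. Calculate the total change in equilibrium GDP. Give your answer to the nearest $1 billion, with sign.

+$79 billion

MPC = 1 − MPS = 1 − 0.45 = 0.55.
Expenditure multiplier = 1/(1 − c(1−t) + m) = 1/(1 − 0.55×0.8 + 0.14) = 1/0.7 ≈ 1.429.
ΔY = k × ΔG = (+$55 billion) / 0.7 ≈ +$79 billion.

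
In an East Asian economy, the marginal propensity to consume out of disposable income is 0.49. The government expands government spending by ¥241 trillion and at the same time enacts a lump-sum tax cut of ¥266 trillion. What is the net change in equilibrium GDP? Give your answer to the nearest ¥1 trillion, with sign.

+¥728 trillion

Expenditure multiplier = 1/(1 − MPC) = 1/(1 − 0.49) = 1/0.51 ≈ 1.961.
ΔG contributes k·ΔG = (+¥241 trillion) / 0.51 ≈ +¥472.5 trillion.
ΔT of −¥266 trillion changes first-round spending by −c·ΔT = +¥130.34 trillion, contributing k·(−c·ΔT) = (+¥130.34 trillion) / 0.51 ≈ +¥255.6 trillion.
Net ΔY = k(ΔG − c·ΔT) = (+¥371.34 trillion) / 0.51 ≈ +¥728 trillion.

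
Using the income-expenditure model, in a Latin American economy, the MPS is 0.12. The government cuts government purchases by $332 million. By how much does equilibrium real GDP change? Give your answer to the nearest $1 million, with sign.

MPC = 1 − MPS = 1 − 0.12 = 0.88.
Spending multiplier = 1/(1 − MPC) = 1/(1 − 0.88) = 1/0.12 ≈ 8.333.
ΔY = k × ΔG = (−$332 million) / 0.12 ≈ −$2,767 million.

−$2,767 million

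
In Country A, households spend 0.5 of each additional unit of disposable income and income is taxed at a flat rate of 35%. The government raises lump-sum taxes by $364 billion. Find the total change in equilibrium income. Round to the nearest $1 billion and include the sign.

A lump-sum tax change of +$364 billion shifts disposable income by −$364 billion; first-round consumption changes by −c × ΔT = −0.5 × (+$364 billion) = −$182 billion.
Expenditure multiplier = 1/(1 − c(1−t)) = 1/(1 − 0.5×0.65) = 1/0.675 ≈ 1.481.
The tax multiplier is −c × k ≈ −0.741, so ΔY = k × (−c·ΔT) = (−$182 billion) / 0.675 ≈ −$270 billion.

−$270 billion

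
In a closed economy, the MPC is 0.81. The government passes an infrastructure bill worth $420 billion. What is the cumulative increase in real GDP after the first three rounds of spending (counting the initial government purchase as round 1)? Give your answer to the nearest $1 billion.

Round 1 adds ΔG = $420 billion; each later round is MPC = 0.81 times the previous.
After 3 rounds: 420 + 340.2 + 275.562 = ΔG·(1 − c^3)/(1 − c) = 420 × (1 − 0.531441)/0.19 ≈ $1,036 billion.

$1,036 billion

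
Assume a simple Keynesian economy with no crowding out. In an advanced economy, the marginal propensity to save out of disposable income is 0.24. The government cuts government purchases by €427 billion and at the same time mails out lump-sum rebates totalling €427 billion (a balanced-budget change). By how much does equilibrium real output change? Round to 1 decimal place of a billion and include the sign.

−€427.0 billion

MPC = 1 − MPS = 1 − 0.24 = 0.76.
Expenditure multiplier = 1/(1 − MPC) = 1/(1 − 0.76) = 1/0.24 ≈ 4.167.
ΔG contributes k·ΔG = (−€427 billion) / 0.24 ≈ −€1,779.2 billion.
ΔT of −€427 billion changes first-round spending by −c·ΔT = +€324.52 billion, contributing k·(−c·ΔT) = (+€324.52 billion) / 0.24 ≈ +€1,352.2 billion.
With ΔG = ΔT and no other leakages, the balanced-budget multiplier is 1, so ΔY = ΔG = −€427 billion.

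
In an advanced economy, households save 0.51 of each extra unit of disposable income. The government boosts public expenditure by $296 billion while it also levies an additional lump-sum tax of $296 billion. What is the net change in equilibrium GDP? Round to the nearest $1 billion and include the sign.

+$296 billion

MPC = 1 − MPS = 1 − 0.51 = 0.49.
Expenditure multiplier = 1/(1 − MPC) = 1/(1 − 0.49) = 1/0.51 ≈ 1.961.
ΔG contributes k·ΔG = (+$296 billion) / 0.51 ≈ +$580.4 billion.
ΔT of +$296 billion changes first-round spending by −c·ΔT = −$145.04 billion, contributing k·(−c·ΔT) = (−$145.04 billion) / 0.51 ≈ −$284.4 billion.
With ΔG = ΔT and no other leakages, the balanced-budget multiplier is 1, so ΔY = ΔG = +$296 billion.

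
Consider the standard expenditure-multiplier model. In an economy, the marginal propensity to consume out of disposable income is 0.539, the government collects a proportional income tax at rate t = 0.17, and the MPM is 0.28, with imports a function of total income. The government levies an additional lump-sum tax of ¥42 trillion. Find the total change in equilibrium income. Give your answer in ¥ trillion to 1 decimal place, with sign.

A lump-sum tax change of +¥42 trillion shifts disposable income by −¥42 trillion; first-round consumption changes by −c × ΔT = −0.539 × (+¥42 trillion) = −¥22.638 trillion.
Expenditure multiplier = 1/(1 − c(1−t) + m) = 1/(1 − 0.539×0.83 + 0.28) = 1/0.83263 ≈ 1.201.
The tax multiplier is −c × k ≈ −0.647, so ΔY = k × (−c·ΔT) = (−¥22.638 trillion) / 0.83263 ≈ −¥27.2 trillion.

−¥27.2 trillion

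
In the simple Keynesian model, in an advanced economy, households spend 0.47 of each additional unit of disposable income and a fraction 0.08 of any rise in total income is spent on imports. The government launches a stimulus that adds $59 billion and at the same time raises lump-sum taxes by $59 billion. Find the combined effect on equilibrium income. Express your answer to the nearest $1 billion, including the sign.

+$51 billion

Expenditure multiplier = 1/(1 − c + m) = 1/(1 − 0.47 + 0.08) = 1/0.61 ≈ 1.639.
ΔG contributes k·ΔG = (+$59 billion) / 0.61 ≈ +$96.7 billion.
ΔT of +$59 billion changes first-round spending by −c·ΔT = −$27.73 billion, contributing k·(−c·ΔT) = (−$27.73 billion) / 0.61 ≈ −$45.5 billion.
Net ΔY = k(ΔG − c·ΔT) = (+$31.27 billion) / 0.61 ≈ +$51 billion.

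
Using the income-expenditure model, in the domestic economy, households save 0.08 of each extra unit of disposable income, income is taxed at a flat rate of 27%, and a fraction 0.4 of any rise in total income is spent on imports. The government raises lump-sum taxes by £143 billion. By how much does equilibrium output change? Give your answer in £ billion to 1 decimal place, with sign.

−£180.6 billion

MPC = 1 − MPS = 1 − 0.08 = 0.92.
A lump-sum tax change of +£143 billion shifts disposable income by −£143 billion; first-round consumption changes by −c × ΔT = −0.92 × (+£143 billion) = −£131.56 billion.
Expenditure multiplier = 1/(1 − c(1−t) + m) = 1/(1 − 0.92×0.73 + 0.4) = 1/0.7284 ≈ 1.373.
The tax multiplier is −c × k ≈ −1.263, so ΔY = k × (−c·ΔT) = (−£131.56 billion) / 0.7284 ≈ −£180.6 billion.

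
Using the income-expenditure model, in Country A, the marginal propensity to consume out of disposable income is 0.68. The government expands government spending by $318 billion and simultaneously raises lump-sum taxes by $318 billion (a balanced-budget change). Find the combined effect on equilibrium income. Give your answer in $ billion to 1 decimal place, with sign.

+$318.0 billion

Expenditure multiplier = 1/(1 − MPC) = 1/(1 − 0.68) = 1/0.32 = 3.125.
ΔG contributes k·ΔG = (+$318 billion) / 0.32 ≈ +$993.8 billion.
ΔT of +$318 billion changes first-round spending by −c·ΔT = −$216.24 billion, contributing k·(−c·ΔT) = (−$216.24 billion) / 0.32 ≈ −$675.8 billion.
With ΔG = ΔT and no other leakages, the balanced-budget multiplier is 1, so ΔY = ΔG = +$318 billion.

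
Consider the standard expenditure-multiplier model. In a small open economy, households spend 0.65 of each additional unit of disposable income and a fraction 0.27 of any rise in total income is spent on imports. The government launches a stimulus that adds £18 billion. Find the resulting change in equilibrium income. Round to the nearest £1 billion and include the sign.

+£29 billion

Government-spending multiplier = 1/(1 − c + m) = 1/(1 − 0.65 + 0.27) = 1/0.62 ≈ 1.613.
ΔY = k × ΔG = (+£18 billion) / 0.62 ≈ +£29 billion.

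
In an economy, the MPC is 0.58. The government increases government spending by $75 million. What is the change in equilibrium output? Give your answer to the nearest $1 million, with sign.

Government-spending multiplier = 1/(1 − MPC) = 1/(1 − 0.58) = 1/0.42 ≈ 2.381.
ΔY = k × ΔG = (+$75 million) / 0.42 ≈ +$179 million.

+$179 million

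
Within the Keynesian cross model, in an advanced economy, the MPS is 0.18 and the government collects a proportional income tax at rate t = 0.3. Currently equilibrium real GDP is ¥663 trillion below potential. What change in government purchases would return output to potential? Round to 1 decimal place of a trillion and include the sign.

+¥282.4 trillion

MPC = 1 − MPS = 1 − 0.18 = 0.82.
Spending multiplier = 1/(1 − c(1−t)) = 1/(1 − 0.82×0.7) = 1/0.426 ≈ 2.347.
Need ΔY = +¥663 trillion, so ΔG = ΔY/k = (+¥663 trillion) × 0.426 ≈ +¥282.4 trillion.
The government should increase government purchases by ¥282.4 trillion.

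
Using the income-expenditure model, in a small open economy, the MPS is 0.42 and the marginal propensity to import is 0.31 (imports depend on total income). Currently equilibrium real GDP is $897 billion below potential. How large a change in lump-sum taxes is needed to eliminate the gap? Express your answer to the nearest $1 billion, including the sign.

MPC = 1 − MPS = 1 − 0.42 = 0.58.
Spending multiplier = 1/(1 − c + m) = 1/(1 − 0.58 + 0.31) = 1/0.73 ≈ 1.37.
Tax multiplier = −c·k = −0.58/0.73 ≈ −0.795. Need ΔY = +$897 billion, so ΔT = ΔY/(−c·k) = −(+$897 billion) × 0.73 / 0.58 ≈ −$1,129 billion.
The government should cut lump-sum taxes by $1,129 billion.

−$1,129 billion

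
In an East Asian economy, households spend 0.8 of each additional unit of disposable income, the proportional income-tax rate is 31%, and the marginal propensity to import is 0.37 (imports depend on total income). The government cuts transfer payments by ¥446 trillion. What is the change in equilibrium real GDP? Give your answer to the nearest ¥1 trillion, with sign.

−¥436 trillion

The transfer change shifts disposable income by −¥446 trillion, so first-round consumption changes by c·ΔTR = 0.8 × (−¥446 trillion) = −¥356.8 trillion.
Expenditure multiplier = 1/(1 − c(1−t) + m) = 1/(1 − 0.8×0.69 + 0.37) = 1/0.818 ≈ 1.222.
The transfer multiplier is c × k ≈ 0.978, so ΔY = k × (c·ΔTR) = (−¥356.8 trillion) / 0.818 ≈ −¥436 trillion.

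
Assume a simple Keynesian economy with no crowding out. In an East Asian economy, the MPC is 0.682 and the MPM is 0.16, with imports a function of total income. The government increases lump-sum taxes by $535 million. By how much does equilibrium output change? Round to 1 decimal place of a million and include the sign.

A lump-sum tax change of +$535 million shifts disposable income by −$535 million; first-round consumption changes by −c × ΔT = −0.682 × (+$535 million) = −$364.87 million.
Expenditure multiplier = 1/(1 − c + m) = 1/(1 − 0.682 + 0.16) = 1/0.478 ≈ 2.092.
The tax multiplier is −c × k ≈ −1.427, so ΔY = k × (−c·ΔT) = (−$364.87 million) / 0.478 ≈ −$763.3 million.

−$763.3 million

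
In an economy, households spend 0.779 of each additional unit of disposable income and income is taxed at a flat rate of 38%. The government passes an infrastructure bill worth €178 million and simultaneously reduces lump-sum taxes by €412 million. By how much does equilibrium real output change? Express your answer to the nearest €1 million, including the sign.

+€965 million

Expenditure multiplier = 1/(1 − c(1−t)) = 1/(1 − 0.779×0.62) = 1/0.51702 ≈ 1.934.
ΔG contributes k·ΔG = (+€178 million) / 0.51702 ≈ +€344.3 million.
ΔT of −€412 million changes first-round spending by −c·ΔT = +€320.948 million, contributing k·(−c·ΔT) = (+€320.948 million) / 0.51702 ≈ +€620.8 million.
Net ΔY = k(ΔG − c·ΔT) = (+€498.948 million) / 0.51702 ≈ +€965 million.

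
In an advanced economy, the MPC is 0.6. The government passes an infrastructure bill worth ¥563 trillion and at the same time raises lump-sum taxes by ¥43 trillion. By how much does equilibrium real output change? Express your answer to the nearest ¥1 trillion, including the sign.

+¥1,343 trillion

Expenditure multiplier = 1/(1 − MPC) = 1/(1 − 0.6) = 1/0.4 = 2.5.
ΔG contributes k·ΔG = (+¥563 trillion) / 0.4 = +¥1,407.5 trillion.
ΔT of +¥43 trillion changes first-round spending by −c·ΔT = −¥25.8 trillion, contributing k·(−c·ΔT) = (−¥25.8 trillion) / 0.4 = −¥64.5 trillion.
Net ΔY = k(ΔG − c·ΔT) = (+¥537.2 trillion) / 0.4 = +¥1,343 trillion.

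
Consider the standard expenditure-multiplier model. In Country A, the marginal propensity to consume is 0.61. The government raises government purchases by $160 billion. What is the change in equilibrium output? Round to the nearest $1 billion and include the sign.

Government-spending multiplier = 1/(1 − MPC) = 1/(1 − 0.61) = 1/0.39 ≈ 2.564.
ΔY = k × ΔG = (+$160 billion) / 0.39 ≈ +$410 billion.

+$410 billion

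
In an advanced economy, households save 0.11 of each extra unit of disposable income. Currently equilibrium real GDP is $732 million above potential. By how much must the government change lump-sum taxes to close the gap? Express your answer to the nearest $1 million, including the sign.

MPC = 1 − MPS = 1 − 0.11 = 0.89.
Spending multiplier = 1/(1 − MPC) = 1/(1 − 0.89) = 1/0.11 ≈ 9.091.
Tax multiplier = −c·k = −0.89/0.11 ≈ −8.091. Need ΔY = −$732 million, so ΔT = ΔY/(−c·k) = −(−$732 million) × 0.11 / 0.89 ≈ +$90 million.
The government should raise lump-sum taxes by $90 million.

+$90 million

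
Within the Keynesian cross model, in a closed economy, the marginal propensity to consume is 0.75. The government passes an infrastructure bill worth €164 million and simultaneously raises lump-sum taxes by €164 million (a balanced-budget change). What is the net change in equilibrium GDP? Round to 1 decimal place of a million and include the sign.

Expenditure multiplier = 1/(1 − MPC) = 1/(1 − 0.75) = 1/0.25 = 4.
ΔG contributes k·ΔG = (+€164 million) / 0.25 = +€656 million.
ΔT of +€164 million changes first-round spending by −c·ΔT = −€123 million, contributing k·(−c·ΔT) = (−€123 million) / 0.25 = −€492 million.
With ΔG = ΔT and no other leakages, the balanced-budget multiplier is 1, so ΔY = ΔG = +€164 million.

+€164.0 million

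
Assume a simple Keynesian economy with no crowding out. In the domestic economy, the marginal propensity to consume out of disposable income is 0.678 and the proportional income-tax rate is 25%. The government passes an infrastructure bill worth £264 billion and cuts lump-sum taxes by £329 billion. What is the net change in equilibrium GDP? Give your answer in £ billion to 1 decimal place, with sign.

+£991.0 billion

Expenditure multiplier = 1/(1 − c(1−t)) = 1/(1 − 0.678×0.75) = 1/0.4915 ≈ 2.035.
ΔG contributes k·ΔG = (+£264 billion) / 0.4915 ≈ +£537.1 billion.
ΔT of −£329 billion changes first-round spending by −c·ΔT = +£223.062 billion, contributing k·(−c·ΔT) = (+£223.062 billion) / 0.4915 ≈ +£453.8 billion.
Net ΔY = k(ΔG − c·ΔT) = (+£487.062 billion) / 0.4915 ≈ +£991 billion.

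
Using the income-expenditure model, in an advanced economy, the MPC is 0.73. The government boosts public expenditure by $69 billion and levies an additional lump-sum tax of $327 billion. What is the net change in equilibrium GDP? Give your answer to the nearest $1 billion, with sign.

Expenditure multiplier = 1/(1 − MPC) = 1/(1 − 0.73) = 1/0.27 ≈ 3.704.
ΔG contributes k·ΔG = (+$69 billion) / 0.27 ≈ +$255.6 billion.
ΔT of +$327 billion changes first-round spending by −c·ΔT = −$238.71 billion, contributing k·(−c·ΔT) = (−$238.71 billion) / 0.27 ≈ −$884.1 billion.
Net ΔY = k(ΔG − c·ΔT) = (−$169.71 billion) / 0.27 ≈ −$629 billion.

−$629 billion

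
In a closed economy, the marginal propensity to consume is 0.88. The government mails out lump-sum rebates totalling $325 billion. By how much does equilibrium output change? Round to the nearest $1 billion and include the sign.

+$2,383 billion

A lump-sum tax change of −$325 billion shifts disposable income by +$325 billion; first-round consumption changes by −c × ΔT = −0.88 × (−$325 billion) = +$286 billion.
Expenditure multiplier = 1/(1 − MPC) = 1/(1 − 0.88) = 1/0.12 ≈ 8.333.
The tax multiplier is −c × k ≈ −7.333, so ΔY = k × (−c·ΔT) = (+$286 billion) / 0.12 ≈ +$2,383 billion.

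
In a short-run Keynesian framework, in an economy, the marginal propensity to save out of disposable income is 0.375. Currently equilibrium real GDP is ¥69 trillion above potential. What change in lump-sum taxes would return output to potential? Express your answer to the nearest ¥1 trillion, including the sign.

MPC = 1 − MPS = 1 − 0.375 = 0.625.
Spending multiplier = 1/(1 − MPC) = 1/(1 − 0.625) = 1/0.375 ≈ 2.667.
Tax multiplier = −c·k = −0.625/0.375 ≈ −1.667. Need ΔY = −¥69 trillion, so ΔT = ΔY/(−c·k) = −(−¥69 trillion) × 0.375 / 0.625 ≈ +¥41 trillion.
The government should raise lump-sum taxes by ¥41 trillion.

+¥41 trillion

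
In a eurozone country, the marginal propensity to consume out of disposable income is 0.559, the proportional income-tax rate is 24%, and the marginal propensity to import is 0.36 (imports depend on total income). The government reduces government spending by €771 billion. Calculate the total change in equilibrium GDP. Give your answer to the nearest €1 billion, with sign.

−€824 billion

Expenditure multiplier = 1/(1 − c(1−t) + m) = 1/(1 − 0.559×0.76 + 0.36) = 1/0.93516 ≈ 1.069.
ΔY = k × ΔG = (−€771 billion) / 0.93516 ≈ −€824 billion.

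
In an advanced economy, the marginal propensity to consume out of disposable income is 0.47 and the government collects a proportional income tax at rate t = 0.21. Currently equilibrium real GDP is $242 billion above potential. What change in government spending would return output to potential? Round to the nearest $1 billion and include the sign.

−$152 billion

Spending multiplier = 1/(1 − c(1−t)) = 1/(1 − 0.47×0.79) = 1/0.6287 ≈ 1.591.
Need ΔY = −$242 billion, so ΔG = ΔY/k = (−$242 billion) × 0.6287 ≈ −$152 billion.
The government should cut government spending by $152 billion.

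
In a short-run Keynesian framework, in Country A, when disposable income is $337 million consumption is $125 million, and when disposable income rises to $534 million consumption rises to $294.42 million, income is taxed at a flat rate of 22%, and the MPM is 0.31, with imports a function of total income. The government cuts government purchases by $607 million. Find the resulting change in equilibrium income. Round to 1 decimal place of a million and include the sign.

−$949.6 million

MPC = ΔC/ΔYd = (294.42 − 125)/(534 − 337) = 169.42/197 = 0.86.
Spending multiplier = 1/(1 − c(1−t) + m) = 1/(1 − 0.86×0.78 + 0.31) = 1/0.6392 ≈ 1.564.
ΔY = k × ΔG = (−$607 million) / 0.6392 ≈ −$949.6 million.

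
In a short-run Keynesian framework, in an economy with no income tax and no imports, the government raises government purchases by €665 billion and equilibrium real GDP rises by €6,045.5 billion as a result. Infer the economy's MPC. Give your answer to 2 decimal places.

0.89

Implied spending multiplier k = ΔY/ΔG = 6,045.5/665 ≈ 9.091.
Since k = 1/(1 − MPC), MPC = 1 − 1/k = 1 − ΔG/ΔY = 1 − 665/6,045.5 ≈ 0.89.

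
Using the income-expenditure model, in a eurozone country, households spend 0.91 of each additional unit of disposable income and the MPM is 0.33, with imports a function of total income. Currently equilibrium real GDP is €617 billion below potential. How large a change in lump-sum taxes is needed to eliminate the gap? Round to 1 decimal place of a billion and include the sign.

−€284.8 billion

Spending multiplier = 1/(1 − c + m) = 1/(1 − 0.91 + 0.33) = 1/0.42 ≈ 2.381.
Tax multiplier = −c·k = −0.91/0.42 ≈ −2.167. Need ΔY = +€617 billion, so ΔT = ΔY/(−c·k) = −(+€617 billion) × 0.42 / 0.91 ≈ −€284.8 billion.
The government should cut lump-sum taxes by €284.8 billion.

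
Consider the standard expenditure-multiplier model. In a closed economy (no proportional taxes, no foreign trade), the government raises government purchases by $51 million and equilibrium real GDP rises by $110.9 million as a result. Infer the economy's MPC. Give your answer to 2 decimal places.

Implied spending multiplier k = ΔY/ΔG = 110.9/51 ≈ 2.1745.
Since k = 1/(1 − MPC), MPC = 1 − 1/k = 1 − ΔG/ΔY = 1 − 51/110.9 ≈ 0.54.

0.54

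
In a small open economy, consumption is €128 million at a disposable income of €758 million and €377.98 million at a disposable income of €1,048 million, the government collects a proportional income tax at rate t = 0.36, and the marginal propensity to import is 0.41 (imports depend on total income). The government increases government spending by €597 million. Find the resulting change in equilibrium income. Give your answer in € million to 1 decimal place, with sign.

+€695.5 million

MPC = ΔC/ΔYd = (377.98 − 128)/(1,048 − 758) = 249.98/290 = 0.862.
Expenditure multiplier = 1/(1 − c(1−t) + m) = 1/(1 − 0.862×0.64 + 0.41) = 1/0.85832 ≈ 1.165.
ΔY = k × ΔG = (+€597 million) / 0.85832 ≈ +€695.5 million.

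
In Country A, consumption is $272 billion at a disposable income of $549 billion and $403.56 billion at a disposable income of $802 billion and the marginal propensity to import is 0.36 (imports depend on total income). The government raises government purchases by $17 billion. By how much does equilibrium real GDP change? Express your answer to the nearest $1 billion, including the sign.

+$20 billion

MPC = ΔC/ΔYd = (403.56 − 272)/(802 − 549) = 131.56/253 = 0.52.
Government-spending multiplier = 1/(1 − c + m) = 1/(1 − 0.52 + 0.36) = 1/0.84 ≈ 1.19.
ΔY = k × ΔG = (+$17 billion) / 0.84 ≈ +$20 billion.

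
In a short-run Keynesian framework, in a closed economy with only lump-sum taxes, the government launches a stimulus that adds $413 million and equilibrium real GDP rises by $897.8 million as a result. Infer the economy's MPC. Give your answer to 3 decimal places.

0.540

Implied spending multiplier k = ΔY/ΔG = 897.8/413 ≈ 2.1738.
Since k = 1/(1 − MPC), MPC = 1 − 1/k = 1 − ΔG/ΔY = 1 − 413/897.8 ≈ 0.540.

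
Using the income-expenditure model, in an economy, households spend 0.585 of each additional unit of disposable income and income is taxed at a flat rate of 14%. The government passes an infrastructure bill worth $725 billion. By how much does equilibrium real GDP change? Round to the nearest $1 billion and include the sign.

Government-spending multiplier = 1/(1 − c(1−t)) = 1/(1 − 0.585×0.86) = 1/0.4969 ≈ 2.012.
ΔY = k × ΔG = (+$725 billion) / 0.4969 ≈ +$1,459 billion.

+$1,459 billion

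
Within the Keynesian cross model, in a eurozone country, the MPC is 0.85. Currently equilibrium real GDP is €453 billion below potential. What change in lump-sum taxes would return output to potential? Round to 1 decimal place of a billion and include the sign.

−€79.9 billion

Spending multiplier = 1/(1 − MPC) = 1/(1 − 0.85) = 1/0.15 ≈ 6.667.
Tax multiplier = −c·k = −0.85/0.15 ≈ −5.667. Need ΔY = +€453 billion, so ΔT = ΔY/(−c·k) = −(+€453 billion) × 0.15 / 0.85 ≈ −€79.9 billion.
The government should cut lump-sum taxes by €79.9 billion.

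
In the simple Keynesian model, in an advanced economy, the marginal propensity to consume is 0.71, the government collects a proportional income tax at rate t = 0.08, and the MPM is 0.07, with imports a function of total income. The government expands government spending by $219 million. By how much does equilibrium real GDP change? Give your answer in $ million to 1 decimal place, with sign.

Government-spending multiplier = 1/(1 − c(1−t) + m) = 1/(1 − 0.71×0.92 + 0.07) = 1/0.4168 ≈ 2.399.
ΔY = k × ΔG = (+$219 million) / 0.4168 ≈ +$525.4 million.

+$525.4 million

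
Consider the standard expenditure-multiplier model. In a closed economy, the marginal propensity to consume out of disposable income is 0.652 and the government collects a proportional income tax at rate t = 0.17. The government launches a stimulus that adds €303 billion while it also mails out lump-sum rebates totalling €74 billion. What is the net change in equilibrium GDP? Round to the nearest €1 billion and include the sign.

Expenditure multiplier = 1/(1 − c(1−t)) = 1/(1 − 0.652×0.83) = 1/0.45884 ≈ 2.179.
ΔG contributes k·ΔG = (+€303 billion) / 0.45884 ≈ +€660.4 billion.
ΔT of −€74 billion changes first-round spending by −c·ΔT = +€48.248 billion, contributing k·(−c·ΔT) = (+€48.248 billion) / 0.45884 ≈ +€105.2 billion.
Net ΔY = k(ΔG − c·ΔT) = (+€351.248 billion) / 0.45884 ≈ +€766 billion.

+€766 billion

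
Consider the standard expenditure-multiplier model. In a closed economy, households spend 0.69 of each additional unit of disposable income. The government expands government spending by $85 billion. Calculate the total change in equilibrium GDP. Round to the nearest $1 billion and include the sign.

Spending multiplier = 1/(1 − MPC) = 1/(1 − 0.69) = 1/0.31 ≈ 3.226.
ΔY = k × ΔG = (+$85 billion) / 0.31 ≈ +$274 billion.

+$274 billion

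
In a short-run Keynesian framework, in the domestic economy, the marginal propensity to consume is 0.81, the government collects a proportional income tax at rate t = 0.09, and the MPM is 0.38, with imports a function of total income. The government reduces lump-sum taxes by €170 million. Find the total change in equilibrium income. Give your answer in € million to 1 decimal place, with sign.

+€214.2 million

A lump-sum tax change of −€170 million shifts disposable income by +€170 million; first-round consumption changes by −c × ΔT = −0.81 × (−€170 million) = +€137.7 million.
Expenditure multiplier = 1/(1 − c(1−t) + m) = 1/(1 − 0.81×0.91 + 0.38) = 1/0.6429 ≈ 1.555.
The tax multiplier is −c × k ≈ −1.26, so ΔY = k × (−c·ΔT) = (+€137.7 million) / 0.6429 ≈ +€214.2 million.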